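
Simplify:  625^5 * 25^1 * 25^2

625^5 = 5^20; 25^1 = 5^2; 25^2 = 5^4
Combine exponents: 5^26

5^26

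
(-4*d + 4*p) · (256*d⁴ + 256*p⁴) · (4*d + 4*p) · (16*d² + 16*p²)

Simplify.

((4*p)+(4*d))((4*p)-(4*d)) = -16*d² + 16*p²; continue pairing.

-65536*d⁸ + 65536*p⁸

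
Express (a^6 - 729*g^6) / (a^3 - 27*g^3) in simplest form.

a^3 + 27*g^3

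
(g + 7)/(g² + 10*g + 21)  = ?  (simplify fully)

1/(g + 3)

Factor: g² + 10*g + 21 = (g + 3)·(g + 7)
Cancel the common factor (g + 7).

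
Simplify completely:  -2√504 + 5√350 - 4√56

2√504 = 12*√14; 5√350 = 25*√14; 4√56 = 8*√14
Combine: (-12 + 25 - 8)·√14 = 5*√14

5*√14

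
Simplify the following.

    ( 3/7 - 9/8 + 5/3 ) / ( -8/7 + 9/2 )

163/564

Numerator: 3/7 - 9/8 + 5/3 = 163/168
Denominator: -8/7 + 9/2 = 47/14
Divide: (163/168) · (14/47) = 163/564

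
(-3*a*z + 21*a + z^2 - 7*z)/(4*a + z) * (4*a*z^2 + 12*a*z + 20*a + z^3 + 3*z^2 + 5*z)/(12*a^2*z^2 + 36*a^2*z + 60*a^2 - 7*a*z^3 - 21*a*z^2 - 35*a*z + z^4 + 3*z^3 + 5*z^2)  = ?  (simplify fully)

(z - 7)/(-4*a + z)

Factor: -3*a*z + 21*a + z^2 - 7*z = (z - 7)*(-3*a + z);  4*a*z^2 + 12*a*z + 20*a + z^3 + 3*z^2 + 5*z = (z^2 + 3*z + 5)*(4*a + z);  12*a^2*z^2 + 36*a^2*z + 60*a^2 - 7*a*z^3 - 21*a*z^2 - 35*a*z + z^4 + 3*z^3 + 5*z^2 = (-4*a + z)*(-3*a + z)*(z^2 + 3*z + 5)
Cancel the common factors (z^2 + 3*z + 5), (4*a + z), (-3*a + z).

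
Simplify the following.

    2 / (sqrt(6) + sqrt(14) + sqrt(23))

Group as (sqrt(14) + sqrt(23)) + sqrt(6); multiply by (sqrt(14) + sqrt(23)) - sqrt(6), then rationalise the remaining surd.

(-8*sqrt(483) - 6*sqrt(23) + 30*sqrt(14) + 62*sqrt(6))/327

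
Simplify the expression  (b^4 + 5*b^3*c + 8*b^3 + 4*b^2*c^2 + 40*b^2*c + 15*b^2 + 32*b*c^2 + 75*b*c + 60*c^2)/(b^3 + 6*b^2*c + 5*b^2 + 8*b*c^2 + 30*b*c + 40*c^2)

(b^2 + b*c + 3*b + 3*c)/(b + 2*c)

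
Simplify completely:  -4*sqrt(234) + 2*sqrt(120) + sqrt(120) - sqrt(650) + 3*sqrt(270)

-17*sqrt(26) + 15*sqrt(30)

4*sqrt(234) = 12*sqrt(26); 2*sqrt(120) = 4*sqrt(30); sqrt(120) = 2*sqrt(30); sqrt(650) = 5*sqrt(26); 3*sqrt(270) = 9*sqrt(30)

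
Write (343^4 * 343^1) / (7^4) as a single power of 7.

7^11

343^4 = 7^12; 343^1 = 7^3; 7^4 = 7^4
Combine exponents: 7^11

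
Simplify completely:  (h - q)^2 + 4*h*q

Expand the square and combine the 4*h*q term.

(h + q)^2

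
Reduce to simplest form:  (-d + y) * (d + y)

-d^2 + y^2

Telescope via difference of squares: (y+d)(y-d) = -d^2 + y^2.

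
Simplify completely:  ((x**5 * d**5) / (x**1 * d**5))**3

x**12

Inside the bracket: x**4
Raise to the power 3: x**12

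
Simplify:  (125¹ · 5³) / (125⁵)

5^(-9)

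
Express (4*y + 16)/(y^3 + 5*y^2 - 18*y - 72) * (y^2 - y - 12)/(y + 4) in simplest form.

Factor: 4*y + 16 = 4*(y + 4);  y^3 + 5*y^2 - 18*y - 72 = (y - 4)*(y + 3)*(y + 6);  y^2 - y - 12 = (y - 4)*(y + 3)
Cancel the common factors (y + 4), (y + 3), (y - 4).

4/(y + 6)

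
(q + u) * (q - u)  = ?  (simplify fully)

q^2 - u^2

(q+u)(q-u) = q^2 - u^2.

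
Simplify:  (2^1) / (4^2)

2^(-3)

2^1 = 2^1; 4^2 = 2^4
Combine exponents: 2^(-3)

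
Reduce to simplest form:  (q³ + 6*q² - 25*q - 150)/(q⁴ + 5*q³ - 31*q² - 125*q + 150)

Factor: q³ + 6*q² - 25*q - 150 = (q + 6)·(q - 5)·(q + 5);  q⁴ + 5*q³ - 31*q² - 125*q + 150 = (q + 6)·(q - 1)·(q - 5)·(q + 5)
Cancel the common factors (q + 5), (q + 6), (q - 5).

1/(q - 1)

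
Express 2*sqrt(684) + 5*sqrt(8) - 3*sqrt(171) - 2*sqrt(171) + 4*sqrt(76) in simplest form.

2*sqrt(684) = 12*sqrt(19); 5*sqrt(8) = 10*sqrt(2); 3*sqrt(171) = 9*sqrt(19); 2*sqrt(171) = 6*sqrt(19); 4*sqrt(76) = 8*sqrt(19)

10*sqrt(2) + 5*sqrt(19)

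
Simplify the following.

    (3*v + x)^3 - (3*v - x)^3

Write as f((3*v),x) - f((3*v),-x) and expand.

2*x*(27*v^2 + x^2)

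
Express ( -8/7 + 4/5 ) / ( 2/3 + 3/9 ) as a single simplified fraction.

-12/35

Numerator: -8/7 + 4/5 = -12/35
Denominator: 2/3 + 3/9 = 1
Divide: (-12/35) · (1) = -12/35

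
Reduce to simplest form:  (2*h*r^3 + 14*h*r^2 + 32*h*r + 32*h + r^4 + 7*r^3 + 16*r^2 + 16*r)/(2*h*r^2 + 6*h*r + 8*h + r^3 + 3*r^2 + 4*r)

r + 4

Factor: 2*h*r^3 + 14*h*r^2 + 32*h*r + 32*h + r^4 + 7*r^3 + 16*r^2 + 16*r = (2*h + r)*(r + 4)*(r^2 + 3*r + 4);  2*h*r^2 + 6*h*r + 8*h + r^3 + 3*r^2 + 4*r = (r^2 + 3*r + 4)*(2*h + r)
Cancel the common factors (r^2 + 3*r + 4), (2*h + r).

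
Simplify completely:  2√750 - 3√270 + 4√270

13*√30

2√750 = 10*√30; 3√270 = 9*√30; 4√270 = 12*√30
Combine: (10 - 9 + 12)·√30 = 13*√30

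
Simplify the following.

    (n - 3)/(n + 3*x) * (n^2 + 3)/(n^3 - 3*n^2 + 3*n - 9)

1/(n + 3*x)

Factor: n^3 - 3*n^2 + 3*n - 9 = (n^2 + 3)*(n - 3)
Cancel the common factors (n^2 + 3), (n - 3).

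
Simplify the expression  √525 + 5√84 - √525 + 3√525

√525 = 5*√21; 5√84 = 10*√21; √525 = 5*√21; 3√525 = 15*√21
Combine: (5 + 10 - 5 + 15)·√21 = 25*√21

25*√21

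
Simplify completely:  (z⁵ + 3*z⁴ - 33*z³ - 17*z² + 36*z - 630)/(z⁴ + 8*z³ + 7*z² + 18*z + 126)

z - 5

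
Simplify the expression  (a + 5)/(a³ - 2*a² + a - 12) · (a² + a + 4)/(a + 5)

1/(a - 3)

Factor: a³ - 2*a² + a - 12 = (a - 3)·(a² + a + 4)
Cancel the common factors (a² + a + 4), (a + 5).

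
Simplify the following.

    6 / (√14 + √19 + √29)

(-3*√7714 + 6*√29 + 36*√19 + 51*√14)/262

Group as (√14 + √19) + √29; multiply by (√14 + √19) - √29, then rationalise the remaining surd.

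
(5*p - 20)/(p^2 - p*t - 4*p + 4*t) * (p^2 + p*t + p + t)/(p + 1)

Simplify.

Factor: 5*p - 20 = 5*(p - 4);  p^2 - p*t - 4*p + 4*t = (p - 4)*(p - t);  p^2 + p*t + p + t = (p + t)*(p + 1)
Cancel the common factors (p + 1), (p - 4).

(5*p + 5*t)/(p - t)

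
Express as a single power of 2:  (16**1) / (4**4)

16**1 = 2**4; 4**4 = 2**8
Combine exponents: 2**(-4)

2**(-4)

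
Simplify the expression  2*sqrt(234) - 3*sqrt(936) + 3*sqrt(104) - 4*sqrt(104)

2*sqrt(234) = 6*sqrt(26); 3*sqrt(936) = 18*sqrt(26); 3*sqrt(104) = 6*sqrt(26); 4*sqrt(104) = 8*sqrt(26)
Combine: (6 - 18 + 6 - 8)·sqrt(26) = -14*sqrt(26)

-14*sqrt(26)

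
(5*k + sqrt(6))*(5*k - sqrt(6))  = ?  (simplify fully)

25*k**2 - 6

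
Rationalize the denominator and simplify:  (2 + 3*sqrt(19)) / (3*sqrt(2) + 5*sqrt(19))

(-9*sqrt(38) - 6*sqrt(2) + 10*sqrt(19) + 285)/457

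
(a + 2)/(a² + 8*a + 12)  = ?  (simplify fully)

Factor: a² + 8*a + 12 = (a + 2)·(a + 6)
Cancel the common factor (a + 2).

1/(a + 6)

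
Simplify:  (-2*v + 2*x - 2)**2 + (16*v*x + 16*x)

After expansion: 4*v**2 + 8*v*x + 8*v + 4*x**2 + 8*x + 4 — a perfect-square trinomial.

4*(v + x + 1)**2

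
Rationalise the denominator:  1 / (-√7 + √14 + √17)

Group as (√14 + √17) - √7; multiply by (√14 + √17) + √7, then rationalise the remaining surd.

(-12*√7 + 2*√17 + 5*√14 + 7*√34)/188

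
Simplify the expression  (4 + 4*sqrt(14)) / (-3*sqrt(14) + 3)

(-60 - 8*sqrt(14))/39

Multiply numerator and denominator by 3 + 3*sqrt(14).
Denominator becomes -117; numerator becomes 24*sqrt(14) + 180.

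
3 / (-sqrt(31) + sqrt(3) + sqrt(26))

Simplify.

Group as (sqrt(3) + sqrt(26)) - sqrt(31); multiply by (sqrt(3) + sqrt(26)) + sqrt(31), then rationalise the remaining surd.

(3*sqrt(31) + 12*sqrt(26) + 81*sqrt(3) + 3*sqrt(2418))/154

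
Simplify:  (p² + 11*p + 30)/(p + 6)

p + 5

Factor: p² + 11*p + 30 = (p + 6)·(p + 5)
Cancel the common factor (p + 6).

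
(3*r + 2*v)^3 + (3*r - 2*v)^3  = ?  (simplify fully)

Binomially expand both and collect terms in (3*r), (2*v).

54*r^3 + 72*r*v^2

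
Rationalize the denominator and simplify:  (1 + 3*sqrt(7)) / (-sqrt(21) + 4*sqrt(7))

Multiply numerator and denominator by sqrt(21) + 4*sqrt(7).
Denominator becomes 91; numerator becomes sqrt(21) + 4*sqrt(7) + 21*sqrt(3) + 84.

(sqrt(21) + 4*sqrt(7) + 21*sqrt(3) + 84)/91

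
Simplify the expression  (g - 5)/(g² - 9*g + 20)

1/(g - 4)

Factor: g² - 9*g + 20 = (g - 5)·(g - 4)
Cancel the common factor (g - 5).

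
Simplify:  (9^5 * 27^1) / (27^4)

9^5 = 3^10; 27^1 = 3^3; 27^4 = 3^12
Combine exponents: 3^1

3^1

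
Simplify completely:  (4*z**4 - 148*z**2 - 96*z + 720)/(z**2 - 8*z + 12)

Factor: 4*z**4 - 148*z**2 - 96*z + 720 = 4*(z + 5)*(z + 3)*(z - 6)*(z - 2);  z**2 - 8*z + 12 = (z - 6)*(z - 2)
Cancel the common factors (z - 2), (z - 6).

4*z**2 + 32*z + 60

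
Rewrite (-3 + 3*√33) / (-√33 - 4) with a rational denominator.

(-111 + 15*√33)/17

Multiply numerator and denominator by -4 + √33.
Denominator becomes -17; numerator becomes -15*√33 + 111.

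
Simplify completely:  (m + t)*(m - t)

m^2 - t^2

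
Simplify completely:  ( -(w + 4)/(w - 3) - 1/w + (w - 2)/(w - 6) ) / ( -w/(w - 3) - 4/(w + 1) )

(4*w³ - 35*w² - 21*w + 18)/(w⁴ - w³ - 42*w² + 72*w)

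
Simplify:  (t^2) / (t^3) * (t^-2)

t^(-3)

Quotient: (t^-1)
Multiply by (t^-2): add exponents.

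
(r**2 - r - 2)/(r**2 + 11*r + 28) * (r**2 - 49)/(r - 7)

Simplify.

(r**2 - r - 2)/(r + 4)

Factor: r**2 - r - 2 = (r + 1)*(r - 2);  r**2 + 11*r + 28 = (r + 4)*(r + 7);  r**2 - 49 = (r - 7)*(r + 7)
Cancel the common factors (r - 7), (r + 7).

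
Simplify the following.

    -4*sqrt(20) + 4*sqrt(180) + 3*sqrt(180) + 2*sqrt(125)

4*sqrt(20) = 8*sqrt(5); 4*sqrt(180) = 24*sqrt(5); 3*sqrt(180) = 18*sqrt(5); 2*sqrt(125) = 10*sqrt(5)
Combine: (-8 + 24 + 18 + 10)·sqrt(5) = 44*sqrt(5)

44*sqrt(5)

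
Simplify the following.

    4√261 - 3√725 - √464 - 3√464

4√261 = 12*√29; 3√725 = 15*√29; √464 = 4*√29; 3√464 = 12*√29
Combine: (12 - 15 - 4 - 12)·√29 = -19*√29

-19*√29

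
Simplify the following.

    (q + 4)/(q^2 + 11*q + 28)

Factor: q^2 + 11*q + 28 = (q + 4)*(q + 7)
Cancel the common factor (q + 4).

1/(q + 7)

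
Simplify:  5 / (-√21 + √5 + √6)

Group as (√5 + √6) - √21; multiply by (√5 + √6) + √21, then rationalise the remaining surd.

(5*√21 + 10*√6 + 11*√5 + 3*√70)/2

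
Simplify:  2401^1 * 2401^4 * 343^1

2401^1 = 7^4; 2401^4 = 7^16; 343^1 = 7^3
Combine exponents: 7^23

7^23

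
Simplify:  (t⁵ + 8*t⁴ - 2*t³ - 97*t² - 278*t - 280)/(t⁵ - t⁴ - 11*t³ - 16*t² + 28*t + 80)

Factor: t⁵ + 8*t⁴ - 2*t³ - 97*t² - 278*t - 280 = (t + 7)·(t² + 3*t + 5)·(t - 4)·(t + 2);  t⁵ - t⁴ - 11*t³ - 16*t² + 28*t + 80 = (t - 4)·(t + 2)·(t - 2)·(t² + 3*t + 5)
Cancel the common factors (t² + 3*t + 5), (t - 4), (t + 2).

(t + 7)/(t - 2)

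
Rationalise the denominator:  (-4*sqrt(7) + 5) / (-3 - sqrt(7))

(-43 + 17*sqrt(7))/2

Multiply numerator and denominator by -3 + sqrt(7).
Denominator becomes 2; numerator becomes -43 + 17*sqrt(7).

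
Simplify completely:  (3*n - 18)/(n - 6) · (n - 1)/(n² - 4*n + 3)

3/(n - 3)

Factor: 3*n - 18 = 3·(n - 6);  n² - 4*n + 3 = (n - 1)·(n - 3)
Cancel the common factors (n - 1), (n - 6).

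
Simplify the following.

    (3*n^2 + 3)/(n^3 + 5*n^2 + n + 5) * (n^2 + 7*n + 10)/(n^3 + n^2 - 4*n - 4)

Factor: 3*n^2 + 3 = 3*(n^2 + 1);  n^3 + 5*n^2 + n + 5 = (n^2 + 1)*(n + 5);  n^2 + 7*n + 10 = (n + 5)*(n + 2);  n^3 + n^2 - 4*n - 4 = (n + 1)*(n - 2)*(n + 2)
Cancel the common factors (n^2 + 1), (n + 2), (n + 5).

3/(n^2 - n - 2)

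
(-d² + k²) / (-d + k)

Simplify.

d + k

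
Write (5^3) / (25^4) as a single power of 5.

5^3 = 5^3; 25^4 = 5^8
Combine exponents: 5^(-5)

5^(-5)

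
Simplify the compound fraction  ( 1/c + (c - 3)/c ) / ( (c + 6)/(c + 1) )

(c**2 - c - 2)/(c**2 + 6*c)

Numerator: 1/c + (c - 3)/c = (c - 2)/c
Denominator: (c + 6)/(c + 1) = (c + 6)/(c + 1)
Divide: ((c - 2)/c) · ((c + 1)/(c + 6)) = (c**2 - c - 2)/(c**2 + 6*c)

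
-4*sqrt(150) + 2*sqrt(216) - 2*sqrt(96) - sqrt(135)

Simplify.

4*sqrt(150) = 20*sqrt(6); 2*sqrt(216) = 12*sqrt(6); 2*sqrt(96) = 8*sqrt(6); sqrt(135) = 3*sqrt(15)

-16*sqrt(6) - 3*sqrt(15)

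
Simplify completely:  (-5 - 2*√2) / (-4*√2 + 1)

Multiply numerator and denominator by 1 + 4*√2.
Denominator becomes -31; numerator becomes -22*√2 - 21.

(21 + 22*√2)/31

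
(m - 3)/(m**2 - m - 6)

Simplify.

Factor: m**2 - m - 6 = (m + 2)*(m - 3)
Cancel the common factor (m - 3).

1/(m + 2)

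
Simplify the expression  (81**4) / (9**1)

81**4 = 3**16; 9**1 = 3**2
Combine exponents: 3**14

3**14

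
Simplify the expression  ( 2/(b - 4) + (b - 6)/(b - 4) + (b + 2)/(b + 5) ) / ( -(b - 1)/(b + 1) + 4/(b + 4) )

Numerator: 2/(b - 4) + (b - 6)/(b - 4) + (b + 2)/(b + 5) = (2*b + 7)/(b + 5)
Denominator: -(b - 1)/(b + 1) + 4/(b + 4) = (-b**2 + b + 8)/(b**2 + 5*b + 4)
Divide: ((2*b + 7)/(b + 5)) · ((b**2 + 5*b + 4)/(-b**2 + b + 8)) = (-2*b**3 - 17*b**2 - 43*b - 28)/(b**3 + 4*b**2 - 13*b - 40)

(-2*b**3 - 17*b**2 - 43*b - 28)/(b**3 + 4*b**2 - 13*b - 40)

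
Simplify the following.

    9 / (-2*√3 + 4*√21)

Multiply numerator and denominator by 2*√3 + 4*√21.
Denominator becomes 324; numerator becomes 18*√3 + 36*√21.

(√3 + 2*√21)/18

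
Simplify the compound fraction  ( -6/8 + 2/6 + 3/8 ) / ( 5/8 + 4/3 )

-1/47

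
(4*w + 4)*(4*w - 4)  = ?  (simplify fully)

16*w**2 - 16

Product of conjugates: (P+Q)(P-Q) = P**2 - Q**2.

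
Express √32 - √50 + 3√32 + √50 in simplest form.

√32 = 4*√2; √50 = 5*√2; 3√32 = 12*√2; √50 = 5*√2
Combine: (4 - 5 + 12 + 5)·√2 = 16*√2

16*√2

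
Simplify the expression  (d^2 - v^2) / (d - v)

d + v

d^2 - v^2 factors as -(-d + v)*(d + v).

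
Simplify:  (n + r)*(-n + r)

-n^2 + r^2

Difference of squares with P = r, Q = n.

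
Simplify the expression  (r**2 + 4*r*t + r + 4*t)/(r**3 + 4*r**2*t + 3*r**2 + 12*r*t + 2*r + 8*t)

1/(r + 2)

Factor: r**2 + 4*r*t + r + 4*t = (r + 4*t)*(r + 1);  r**3 + 4*r**2*t + 3*r**2 + 12*r*t + 2*r + 8*t = (r + 4*t)*(r + 2)*(r + 1)
Cancel the common factors (r + 4*t), (r + 1).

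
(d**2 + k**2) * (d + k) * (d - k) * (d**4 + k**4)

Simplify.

Pair the conjugate factors: (d+k)(d-k) = d**2 - k**2, then repeat with the next factor.

d**8 - k**8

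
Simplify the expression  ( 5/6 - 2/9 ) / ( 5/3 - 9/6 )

11/3

Numerator: 5/6 - 2/9 = 11/18
Denominator: 5/3 - 9/6 = 1/6
Divide: (11/18) · (6) = 11/3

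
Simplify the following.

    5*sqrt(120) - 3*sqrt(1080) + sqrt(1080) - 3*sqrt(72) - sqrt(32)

-22*sqrt(2) - 2*sqrt(30)

5*sqrt(120) = 10*sqrt(30); 3*sqrt(1080) = 18*sqrt(30); sqrt(1080) = 6*sqrt(30); 3*sqrt(72) = 18*sqrt(2); sqrt(32) = 4*sqrt(2)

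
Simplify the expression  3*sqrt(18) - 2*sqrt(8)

3*sqrt(18) = 9*sqrt(2); 2*sqrt(8) = 4*sqrt(2)
Combine: (9 - 4)·sqrt(2) = 5*sqrt(2)

5*sqrt(2)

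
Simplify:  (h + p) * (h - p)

Pair the conjugate factors: (h+p)(h-p) = h^2 - p^2.

h^2 - p^2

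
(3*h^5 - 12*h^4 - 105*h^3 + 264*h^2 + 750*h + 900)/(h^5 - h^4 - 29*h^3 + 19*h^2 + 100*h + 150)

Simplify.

Factor: 3*h^5 - 12*h^4 - 105*h^3 + 264*h^2 + 750*h + 900 = 3*(h^2 + 2*h + 2)*(h - 5)*(h - 6)*(h + 5);  h^5 - h^4 - 29*h^3 + 19*h^2 + 100*h + 150 = (h - 3)*(h + 5)*(h^2 + 2*h + 2)*(h - 5)
Cancel the common factors (h^2 + 2*h + 2), (h + 5), (h - 5).

(3*h - 18)/(h - 3)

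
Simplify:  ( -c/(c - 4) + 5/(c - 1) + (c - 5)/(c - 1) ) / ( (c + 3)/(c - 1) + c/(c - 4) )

-3*c/(2*c² - 2*c - 12)

Numerator: -c/(c - 4) + 5/(c - 1) + (c - 5)/(c - 1) = -3*c/(c² - 5*c + 4)
Denominator: (c + 3)/(c - 1) + c/(c - 4) = (2*c² - 2*c - 12)/(c² - 5*c + 4)
Divide: (-3*c/(c² - 5*c + 4)) · ((c² - 5*c + 4)/(2*c² - 2*c - 12)) = -3*c/(2*c² - 2*c - 12)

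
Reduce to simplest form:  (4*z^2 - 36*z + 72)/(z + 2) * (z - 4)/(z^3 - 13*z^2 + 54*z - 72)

Factor: 4*z^2 - 36*z + 72 = 4*(z - 6)*(z - 3);  z^3 - 13*z^2 + 54*z - 72 = (z - 6)*(z - 4)*(z - 3)
Cancel the common factors (z - 6), (z - 3), (z - 4).

4/(z + 2)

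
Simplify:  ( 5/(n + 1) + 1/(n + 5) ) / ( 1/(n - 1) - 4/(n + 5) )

(-6*n**2 - 20*n + 26)/(3*n**2 - 6*n - 9)

Numerator: 5/(n + 1) + 1/(n + 5) = (6*n + 26)/(n**2 + 6*n + 5)
Denominator: 1/(n - 1) - 4/(n + 5) = (-3*n + 9)/(n**2 + 4*n - 5)
Divide: ((6*n + 26)/(n**2 + 6*n + 5)) · ((n**2 + 4*n - 5)/(-3*n + 9)) = (-6*n**2 - 20*n + 26)/(3*n**2 - 6*n - 9)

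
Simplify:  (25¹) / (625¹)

25¹ = 5^2; 625¹ = 5^4
Combine exponents: 5^(-2)

5^(-2)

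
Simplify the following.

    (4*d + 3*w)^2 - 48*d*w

Expanding gives 16*d^2 - 24*d*w + 9*w^2, a perfect square.

(4*d - 3*w)^2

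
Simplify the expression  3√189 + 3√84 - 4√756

-9*√21

3√189 = 9*√21; 3√84 = 6*√21; 4√756 = 24*√21
Combine: (9 + 6 - 24)·√21 = -9*√21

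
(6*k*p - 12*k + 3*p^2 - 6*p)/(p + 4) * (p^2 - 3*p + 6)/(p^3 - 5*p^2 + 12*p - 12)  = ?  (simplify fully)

(6*k + 3*p)/(p + 4)

Factor: 6*k*p - 12*k + 3*p^2 - 6*p = 3*(2*k + p)*(p - 2);  p^3 - 5*p^2 + 12*p - 12 = (p^2 - 3*p + 6)*(p - 2)
Cancel the common factors (p^2 - 3*p + 6), (p - 2).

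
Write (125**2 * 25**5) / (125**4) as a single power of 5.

5**4

125**2 = 5**6; 25**5 = 5**10; 125**4 = 5**12
Combine exponents: 5**4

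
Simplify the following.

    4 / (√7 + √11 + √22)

(-22*√14 - 4*√22 + 18*√11 + 26*√7)/73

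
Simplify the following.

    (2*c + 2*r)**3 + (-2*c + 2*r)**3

Only the even-power cross terms survive.

16*r*(3*c**2 + r**2)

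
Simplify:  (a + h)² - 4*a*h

(a - h)²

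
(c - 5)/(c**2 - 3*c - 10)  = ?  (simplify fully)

Factor: c**2 - 3*c - 10 = (c + 2)*(c - 5)
Cancel the common factor (c - 5).

1/(c + 2)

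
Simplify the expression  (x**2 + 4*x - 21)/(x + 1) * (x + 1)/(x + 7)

Factor: x**2 + 4*x - 21 = (x + 7)*(x - 3)
Cancel the common factors (x + 7), (x + 1).

x - 3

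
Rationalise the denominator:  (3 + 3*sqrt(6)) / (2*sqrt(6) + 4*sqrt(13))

(-18 - 3*sqrt(6) + 6*sqrt(13) + 6*sqrt(78))/92

Multiply numerator and denominator by -4*sqrt(13) + 2*sqrt(6).
Denominator becomes -184; numerator becomes -12*sqrt(78) - 12*sqrt(13) + 6*sqrt(6) + 36.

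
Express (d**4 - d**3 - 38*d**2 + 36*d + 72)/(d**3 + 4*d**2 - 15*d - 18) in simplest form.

(d**2 - 8*d + 12)/(d - 3)

Factor: d**4 - d**3 - 38*d**2 + 36*d + 72 = (d - 2)*(d - 6)*(d + 1)*(d + 6);  d**3 + 4*d**2 - 15*d - 18 = (d + 1)*(d + 6)*(d - 3)
Cancel the common factors (d + 6), (d + 1).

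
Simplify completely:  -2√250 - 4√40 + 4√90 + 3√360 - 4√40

4*√10

2√250 = 10*√10; 4√40 = 8*√10; 4√90 = 12*√10; 3√360 = 18*√10; 4√40 = 8*√10
Combine: (-10 - 8 + 12 + 18 - 8)·√10 = 4*√10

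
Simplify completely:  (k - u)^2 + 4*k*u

(k + u)^2

After expansion: k^2 + 2*k*u + u^2 — a perfect-square trinomial.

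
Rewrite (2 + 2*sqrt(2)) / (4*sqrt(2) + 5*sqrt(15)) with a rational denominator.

(-16 - 8*sqrt(2) + 10*sqrt(15) + 10*sqrt(30))/343

Multiply numerator and denominator by -5*sqrt(15) + 4*sqrt(2).
Denominator becomes -343; numerator becomes -10*sqrt(30) - 10*sqrt(15) + 8*sqrt(2) + 16.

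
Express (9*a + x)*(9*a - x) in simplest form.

(9*a)^2 - (x)^2 = 81*a^2 - x^2.

81*a^2 - x^2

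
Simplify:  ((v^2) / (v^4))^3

v^(-6)

Inside the bracket: (v^-2)
Raise to the power 3: (v^-6)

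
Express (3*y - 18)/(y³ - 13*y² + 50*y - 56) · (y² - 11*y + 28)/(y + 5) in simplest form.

Factor: 3*y - 18 = 3·(y - 6);  y³ - 13*y² + 50*y - 56 = (y - 2)·(y - 4)·(y - 7);  y² - 11*y + 28 = (y - 4)·(y - 7)
Cancel the common factors (y - 7), (y - 4).

(3*y - 18)/(y² + 3*y - 10)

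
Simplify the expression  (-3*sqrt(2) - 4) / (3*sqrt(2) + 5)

Multiply numerator and denominator by -3*sqrt(2) + 5.
Denominator becomes 7; numerator becomes -3*sqrt(2) - 2.

(-3*sqrt(2) - 2)/7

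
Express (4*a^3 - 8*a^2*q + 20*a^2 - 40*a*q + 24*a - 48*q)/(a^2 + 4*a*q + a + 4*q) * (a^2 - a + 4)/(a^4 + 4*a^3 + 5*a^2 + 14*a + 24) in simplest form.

(4*a - 8*q)/(a^2 + 4*a*q + a + 4*q)

Factor: 4*a^3 - 8*a^2*q + 20*a^2 - 40*a*q + 24*a - 48*q = 4*(a + 3)*(a - 2*q)*(a + 2);  a^2 + 4*a*q + a + 4*q = (a + 1)*(a + 4*q);  a^4 + 4*a^3 + 5*a^2 + 14*a + 24 = (a + 3)*(a^2 - a + 4)*(a + 2)
Cancel the common factors (a^2 - a + 4), (a + 3), (a + 2).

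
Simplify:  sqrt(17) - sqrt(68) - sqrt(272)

-5*sqrt(17)

sqrt(17) = sqrt(17); sqrt(68) = 2*sqrt(17); sqrt(272) = 4*sqrt(17)
Combine: (1 - 2 - 4)·sqrt(17) = -5*sqrt(17)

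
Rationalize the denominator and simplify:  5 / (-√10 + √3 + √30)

Group as (√3 + √30) - √10; multiply by (√3 + √30) + √10, then rationalise the remaining surd.

(-185*√3 - 300 + 115*√10 + 85*√30)/169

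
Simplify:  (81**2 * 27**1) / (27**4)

81**2 = 3**8; 27**1 = 3**3; 27**4 = 3**12
Combine exponents: 3**(-1)

3**(-1)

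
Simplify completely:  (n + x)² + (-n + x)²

Write as f(x,n) + f(x,-n) and expand.

2*n² + 2*x²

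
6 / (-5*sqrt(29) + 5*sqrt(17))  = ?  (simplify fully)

(-sqrt(29) - sqrt(17))/10

Multiply numerator and denominator by 5*sqrt(17) + 5*sqrt(29).
Denominator becomes -300; numerator becomes 30*sqrt(17) + 30*sqrt(29).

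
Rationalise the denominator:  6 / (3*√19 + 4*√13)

Multiply numerator and denominator by -3*√19 + 4*√13.
Denominator becomes 37; numerator becomes -18*√19 + 24*√13.

(-18*√19 + 24*√13)/37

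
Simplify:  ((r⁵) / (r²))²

r⁶

Inside the bracket: r³
Raise to the power 2: r⁶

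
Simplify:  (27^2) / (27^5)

3^(-9)

27^2 = 3^6; 27^5 = 3^15
Combine exponents: 3^(-9)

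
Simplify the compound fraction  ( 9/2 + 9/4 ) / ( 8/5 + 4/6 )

Numerator: 9/2 + 9/4 = 27/4
Denominator: 8/5 + 4/6 = 34/15
Divide: (27/4) · (15/34) = 405/136

405/136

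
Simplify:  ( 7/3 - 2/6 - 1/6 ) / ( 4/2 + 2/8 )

22/27

Numerator: 7/3 - 2/6 - 1/6 = 11/6
Denominator: 4/2 + 2/8 = 9/4
Divide: (11/6) · (4/9) = 22/27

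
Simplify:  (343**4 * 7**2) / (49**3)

7**8

343**4 = 7**12; 7**2 = 7**2; 49**3 = 7**6
Combine exponents: 7**8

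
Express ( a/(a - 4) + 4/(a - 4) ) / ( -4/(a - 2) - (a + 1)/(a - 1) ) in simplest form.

Numerator: a/(a - 4) + 4/(a - 4) = (a + 4)/(a - 4)
Denominator: -4/(a - 2) - (a + 1)/(a - 1) = (-a² - 3*a + 6)/(a² - 3*a + 2)
Divide: ((a + 4)/(a - 4)) · ((a² - 3*a + 2)/(-a² - 3*a + 6)) = (-a³ - a² + 10*a - 8)/(a³ - a² - 18*a + 24)

(-a³ - a² + 10*a - 8)/(a³ - a² - 18*a + 24)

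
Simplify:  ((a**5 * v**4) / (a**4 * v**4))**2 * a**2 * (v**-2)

a**4/v**2

Inside the bracket: a**1
Raise to the power 2: a**2
Multiply by a**2 * (v**-2): add exponents.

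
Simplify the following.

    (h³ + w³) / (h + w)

h² - h*w + w²

Apply the sum-of-cubes factorisation and cancel (h + w).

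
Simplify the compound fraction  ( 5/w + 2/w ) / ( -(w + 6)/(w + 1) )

Numerator: 5/w + 2/w = 7/w
Denominator: -(w + 6)/(w + 1) = (-w - 6)/(w + 1)
Divide: (7/w) · ((w + 1)/(-w - 6)) = (-7*w - 7)/(w**2 + 6*w)

(-7*w - 7)/(w**2 + 6*w)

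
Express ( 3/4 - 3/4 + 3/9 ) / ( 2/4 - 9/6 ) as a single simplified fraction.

-1/3

Numerator: 3/4 - 3/4 + 3/9 = 1/3
Denominator: 2/4 - 9/6 = -1
Divide: (1/3) · (-1) = -1/3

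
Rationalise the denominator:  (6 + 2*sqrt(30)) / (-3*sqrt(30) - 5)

(-150 - 8*sqrt(30))/245

Multiply numerator and denominator by -5 + 3*sqrt(30).
Denominator becomes -245; numerator becomes 8*sqrt(30) + 150.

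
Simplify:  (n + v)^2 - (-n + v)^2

Write as f(v,n) - f(v,-n) and expand.

4*n*v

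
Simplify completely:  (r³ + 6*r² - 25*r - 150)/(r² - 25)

Factor: r³ + 6*r² - 25*r - 150 = (r - 5)·(r + 5)·(r + 6);  r² - 25 = (r - 5)·(r + 5)
Cancel the common factors (r - 5), (r + 5).

r + 6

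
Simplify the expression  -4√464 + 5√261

-√29

4√464 = 16*√29; 5√261 = 15*√29
Combine: (-16 + 15)·√29 = -√29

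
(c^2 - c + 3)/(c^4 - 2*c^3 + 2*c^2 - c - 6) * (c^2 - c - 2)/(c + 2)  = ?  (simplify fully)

1/(c + 2)

Factor: c^4 - 2*c^3 + 2*c^2 - c - 6 = (c^2 - c + 3)*(c + 1)*(c - 2);  c^2 - c - 2 = (c + 1)*(c - 2)
Cancel the common factors (c^2 - c + 3), (c - 2), (c + 1).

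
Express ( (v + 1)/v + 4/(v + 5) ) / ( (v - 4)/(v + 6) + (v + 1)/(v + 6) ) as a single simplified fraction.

(v^3 + 16*v^2 + 65*v + 30)/(2*v^3 + 7*v^2 - 15*v)

Numerator: (v + 1)/v + 4/(v + 5) = (v^2 + 10*v + 5)/(v^2 + 5*v)
Denominator: (v - 4)/(v + 6) + (v + 1)/(v + 6) = (2*v - 3)/(v + 6)
Divide: ((v^2 + 10*v + 5)/(v^2 + 5*v)) · ((v + 6)/(2*v - 3)) = (v^3 + 16*v^2 + 65*v + 30)/(2*v^3 + 7*v^2 - 15*v)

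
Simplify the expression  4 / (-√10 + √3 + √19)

(-12*√10 - 6*√19 + 26*√3 + 2*√570)/21

Group as (√3 + √19) - √10; multiply by (√3 + √19) + √10, then rationalise the remaining surd.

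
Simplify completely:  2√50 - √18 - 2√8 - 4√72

-21*√2

2√50 = 10*√2; √18 = 3*√2; 2√8 = 4*√2; 4√72 = 24*√2
Combine: (10 - 3 - 4 - 24)·√2 = -21*√2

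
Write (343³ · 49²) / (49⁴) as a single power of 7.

7^5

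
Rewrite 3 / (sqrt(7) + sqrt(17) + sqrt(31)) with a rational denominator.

(-6*sqrt(3689) - 21*sqrt(31) + 63*sqrt(17) + 123*sqrt(7))/427

Group as (sqrt(17) + sqrt(31)) + sqrt(7); multiply by (sqrt(17) + sqrt(31)) - sqrt(7), then rationalise the remaining surd.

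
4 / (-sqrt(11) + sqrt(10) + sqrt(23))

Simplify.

(-22*sqrt(11) - 2*sqrt(23) + 24*sqrt(10) + 2*sqrt(2530))/109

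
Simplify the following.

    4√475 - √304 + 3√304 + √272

4*√17 + 28*√19

4√475 = 20*√19; √304 = 4*√19; 3√304 = 12*√19; √272 = 4*√17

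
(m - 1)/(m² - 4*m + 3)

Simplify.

Factor: m² - 4*m + 3 = (m - 3)·(m - 1)
Cancel the common factor (m - 1).

1/(m - 3)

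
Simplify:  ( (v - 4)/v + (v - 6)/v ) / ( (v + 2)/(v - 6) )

Numerator: (v - 4)/v + (v - 6)/v = (2*v - 10)/v
Denominator: (v + 2)/(v - 6) = (v + 2)/(v - 6)
Divide: ((2*v - 10)/v) · ((v - 6)/(v + 2)) = (2*v**2 - 22*v + 60)/(v**2 + 2*v)

(2*v**2 - 22*v + 60)/(v**2 + 2*v)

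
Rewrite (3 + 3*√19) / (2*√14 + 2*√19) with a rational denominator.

(-3*√266 - 3*√14 + 3*√19 + 57)/10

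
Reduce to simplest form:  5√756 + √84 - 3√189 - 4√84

15*√21

5√756 = 30*√21; √84 = 2*√21; 3√189 = 9*√21; 4√84 = 8*√21
Combine: (30 + 2 - 9 - 8)·√21 = 15*√21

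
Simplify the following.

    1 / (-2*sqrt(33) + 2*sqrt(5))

Multiply numerator and denominator by 2*sqrt(5) + 2*sqrt(33).
Denominator becomes -112; numerator becomes 2*sqrt(5) + 2*sqrt(33).

(-sqrt(33) - sqrt(5))/56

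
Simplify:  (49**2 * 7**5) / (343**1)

49**2 = 7**4; 7**5 = 7**5; 343**1 = 7**3
Combine exponents: 7**6

7**6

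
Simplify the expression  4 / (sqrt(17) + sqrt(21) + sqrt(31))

(-8*sqrt(11067) + 28*sqrt(31) + 108*sqrt(21) + 140*sqrt(17))/1379

Group as (sqrt(17) + sqrt(21)) + sqrt(31); multiply by (sqrt(17) + sqrt(21)) - sqrt(31), then rationalise the remaining surd.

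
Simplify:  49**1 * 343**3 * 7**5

49**1 = 7**2; 343**3 = 7**9; 7**5 = 7**5
Combine exponents: 7**16

7**16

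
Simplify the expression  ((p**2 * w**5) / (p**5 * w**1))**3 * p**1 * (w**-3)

Inside the bracket: (p**-3) * w**4
Raise to the power 3: (p**-9) * w**12
Multiply by p**1 * (w**-3): add exponents.

w**9/p**8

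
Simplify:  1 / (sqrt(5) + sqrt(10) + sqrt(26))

Group as (sqrt(10) + sqrt(26)) + sqrt(5); multiply by (sqrt(10) + sqrt(26)) - sqrt(5), then rationalise the remaining surd.

(-20*sqrt(13) - 11*sqrt(26) + 21*sqrt(10) + 31*sqrt(5))/79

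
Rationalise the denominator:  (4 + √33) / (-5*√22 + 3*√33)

Multiply numerator and denominator by 3*√33 + 5*√22.
Denominator becomes -253; numerator becomes 12*√33 + 20*√22 + 99 + 55*√6.

(-55*√6 - 99 - 20*√22 - 12*√33)/253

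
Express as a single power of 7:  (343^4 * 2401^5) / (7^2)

7^30

343^4 = 7^12; 2401^5 = 7^20; 7^2 = 7^2
Combine exponents: 7^30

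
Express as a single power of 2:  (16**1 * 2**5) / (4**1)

2**7

16**1 = 2**4; 2**5 = 2**5; 4**1 = 2**2
Combine exponents: 2**7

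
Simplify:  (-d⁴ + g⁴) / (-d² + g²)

d² + g²

Difference of fourth powers: factor out (-d² + g²).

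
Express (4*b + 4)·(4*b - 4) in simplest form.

(4*b)^2 - (4)^2 = 16*b² - 16.

16*b² - 16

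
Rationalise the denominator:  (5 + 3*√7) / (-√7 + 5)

(23 + 10*√7)/9

Multiply numerator and denominator by √7 + 5.
Denominator becomes 18; numerator becomes 46 + 20*√7.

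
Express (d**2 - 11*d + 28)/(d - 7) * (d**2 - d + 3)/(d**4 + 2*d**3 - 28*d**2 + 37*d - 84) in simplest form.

Factor: d**2 - 11*d + 28 = (d - 4)*(d - 7);  d**4 + 2*d**3 - 28*d**2 + 37*d - 84 = (d - 4)*(d**2 - d + 3)*(d + 7)
Cancel the common factors (d**2 - d + 3), (d - 7), (d - 4).

1/(d + 7)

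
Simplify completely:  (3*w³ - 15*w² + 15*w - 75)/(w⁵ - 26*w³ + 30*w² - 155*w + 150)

3/(w² + 5*w - 6)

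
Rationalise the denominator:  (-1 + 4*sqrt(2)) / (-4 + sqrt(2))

(-15*sqrt(2) - 4)/14

Multiply numerator and denominator by -4 - sqrt(2).
Denominator becomes 14; numerator becomes -15*sqrt(2) - 4.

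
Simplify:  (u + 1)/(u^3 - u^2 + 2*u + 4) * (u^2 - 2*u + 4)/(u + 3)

Factor: u^3 - u^2 + 2*u + 4 = (u^2 - 2*u + 4)*(u + 1)
Cancel the common factors (u^2 - 2*u + 4), (u + 1).

1/(u + 3)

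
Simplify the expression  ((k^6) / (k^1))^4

k^20

Inside the bracket: k^5
Raise to the power 4: k^20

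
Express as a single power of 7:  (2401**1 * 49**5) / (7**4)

7**10

2401**1 = 7**4; 49**5 = 7**10; 7**4 = 7**4
Combine exponents: 7**10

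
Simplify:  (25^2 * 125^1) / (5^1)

25^2 = 5^4; 125^1 = 5^3; 5^1 = 5^1
Combine exponents: 5^6

5^6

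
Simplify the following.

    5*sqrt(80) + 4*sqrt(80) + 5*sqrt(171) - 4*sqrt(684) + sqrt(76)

-7*sqrt(19) + 36*sqrt(5)

5*sqrt(80) = 20*sqrt(5); 4*sqrt(80) = 16*sqrt(5); 5*sqrt(171) = 15*sqrt(19); 4*sqrt(684) = 24*sqrt(19); sqrt(76) = 2*sqrt(19)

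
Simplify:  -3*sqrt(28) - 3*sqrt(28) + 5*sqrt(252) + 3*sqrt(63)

27*sqrt(7)

3*sqrt(28) = 6*sqrt(7); 3*sqrt(28) = 6*sqrt(7); 5*sqrt(252) = 30*sqrt(7); 3*sqrt(63) = 9*sqrt(7)
Combine: (-6 - 6 + 30 + 9)·sqrt(7) = 27*sqrt(7)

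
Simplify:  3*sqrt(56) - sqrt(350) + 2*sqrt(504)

13*sqrt(14)

3*sqrt(56) = 6*sqrt(14); sqrt(350) = 5*sqrt(14); 2*sqrt(504) = 12*sqrt(14)
Combine: (6 - 5 + 12)·sqrt(14) = 13*sqrt(14)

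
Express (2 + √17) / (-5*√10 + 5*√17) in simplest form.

Multiply numerator and denominator by 5*√10 + 5*√17.
Denominator becomes 175; numerator becomes 10*√10 + 10*√17 + 5*√170 + 85.

(2*√10 + 2*√17 + √170 + 17)/35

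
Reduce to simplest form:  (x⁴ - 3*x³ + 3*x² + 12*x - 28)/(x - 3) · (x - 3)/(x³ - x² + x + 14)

Factor: x⁴ - 3*x³ + 3*x² + 12*x - 28 = (x + 2)·(x - 2)·(x² - 3*x + 7);  x³ - x² + x + 14 = (x + 2)·(x² - 3*x + 7)
Cancel the common factors (x² - 3*x + 7), (x + 2), (x - 3).

x - 2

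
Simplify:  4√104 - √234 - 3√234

4√104 = 8*√26; √234 = 3*√26; 3√234 = 9*√26
Combine: (8 - 3 - 9)·√26 = -4*√26

-4*√26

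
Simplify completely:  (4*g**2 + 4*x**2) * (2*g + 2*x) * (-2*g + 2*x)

Telescope via difference of squares: ((2*x)+(2*g))((2*x)-(2*g)) = -4*g**2 + 4*x**2, then repeat with the next factor.

-16*g**4 + 16*x**4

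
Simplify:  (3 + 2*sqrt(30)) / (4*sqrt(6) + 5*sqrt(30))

(-16*sqrt(5) - 4*sqrt(6) + 5*sqrt(30) + 100)/218

Multiply numerator and denominator by -4*sqrt(6) + 5*sqrt(30).
Denominator becomes 654; numerator becomes -48*sqrt(5) - 12*sqrt(6) + 15*sqrt(30) + 300.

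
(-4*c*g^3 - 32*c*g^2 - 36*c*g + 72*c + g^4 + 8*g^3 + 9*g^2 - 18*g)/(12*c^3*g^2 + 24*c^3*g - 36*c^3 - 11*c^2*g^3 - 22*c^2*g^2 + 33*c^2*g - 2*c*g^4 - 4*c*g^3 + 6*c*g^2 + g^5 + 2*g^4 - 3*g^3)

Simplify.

(-g - 6)/(3*c^2 - 2*c*g - g^2)

Factor: -4*c*g^3 - 32*c*g^2 - 36*c*g + 72*c + g^4 + 8*g^3 + 9*g^2 - 18*g = (g - 1)*(g + 3)*(g + 6)*(-4*c + g);  12*c^3*g^2 + 24*c^3*g - 36*c^3 - 11*c^2*g^3 - 22*c^2*g^2 + 33*c^2*g - 2*c*g^4 - 4*c*g^3 + 6*c*g^2 + g^5 + 2*g^4 - 3*g^3 = (g + 3)*(3*c + g)*(g - 1)*(-4*c + g)*(-c + g)
Cancel the common factors (g + 3), (-4*c + g), (g - 1).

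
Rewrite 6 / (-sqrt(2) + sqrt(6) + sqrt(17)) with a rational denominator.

(-26*sqrt(6) - 8*sqrt(51) + 42*sqrt(2) + 18*sqrt(17))/11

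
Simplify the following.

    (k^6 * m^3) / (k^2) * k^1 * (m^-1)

k^5*m^2

Quotient: k^4 * m^3
Multiply by k^1 * (m^-1): add exponents.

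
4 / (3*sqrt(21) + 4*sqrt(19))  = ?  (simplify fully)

Multiply numerator and denominator by -4*sqrt(19) + 3*sqrt(21).
Denominator becomes -115; numerator becomes -16*sqrt(19) + 12*sqrt(21).

(-12*sqrt(21) + 16*sqrt(19))/115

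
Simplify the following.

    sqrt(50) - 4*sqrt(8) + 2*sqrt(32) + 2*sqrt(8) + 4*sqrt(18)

sqrt(50) = 5*sqrt(2); 4*sqrt(8) = 8*sqrt(2); 2*sqrt(32) = 8*sqrt(2); 2*sqrt(8) = 4*sqrt(2); 4*sqrt(18) = 12*sqrt(2)
Combine: (5 - 8 + 8 + 4 + 12)·sqrt(2) = 21*sqrt(2)

21*sqrt(2)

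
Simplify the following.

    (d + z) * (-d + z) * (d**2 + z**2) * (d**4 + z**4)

Pair the conjugate factors: (z+d)(z-d) = -d**2 + z**2, then repeat with the next factor.

-d**8 + z**8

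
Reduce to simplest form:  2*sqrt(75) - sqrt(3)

2*sqrt(75) = 10*sqrt(3); sqrt(3) = sqrt(3)
Combine: (10 - 1)·sqrt(3) = 9*sqrt(3)

9*sqrt(3)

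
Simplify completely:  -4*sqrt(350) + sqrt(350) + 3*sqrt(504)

4*sqrt(350) = 20*sqrt(14); sqrt(350) = 5*sqrt(14); 3*sqrt(504) = 18*sqrt(14)
Combine: (-20 + 5 + 18)·sqrt(14) = 3*sqrt(14)

3*sqrt(14)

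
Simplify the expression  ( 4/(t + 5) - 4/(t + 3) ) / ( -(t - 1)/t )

Numerator: 4/(t + 5) - 4/(t + 3) = -8/(t^2 + 8*t + 15)
Denominator: -(t - 1)/t = (-t + 1)/t
Divide: (-8/(t^2 + 8*t + 15)) · (t/(-t + 1)) = 8*t/(t^3 + 7*t^2 + 7*t - 15)

8*t/(t^3 + 7*t^2 + 7*t - 15)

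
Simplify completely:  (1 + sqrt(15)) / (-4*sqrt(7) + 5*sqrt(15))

Multiply numerator and denominator by 4*sqrt(7) + 5*sqrt(15).
Denominator becomes 263; numerator becomes 4*sqrt(7) + 5*sqrt(15) + 4*sqrt(105) + 75.

(4*sqrt(7) + 5*sqrt(15) + 4*sqrt(105) + 75)/263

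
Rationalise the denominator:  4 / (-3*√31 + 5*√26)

(12*√31 + 20*√26)/371

Multiply numerator and denominator by 3*√31 + 5*√26.
Denominator becomes 371; numerator becomes 12*√31 + 20*√26.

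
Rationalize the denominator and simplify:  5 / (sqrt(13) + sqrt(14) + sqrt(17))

(-5*sqrt(3094) + 25*sqrt(17) + 40*sqrt(14) + 45*sqrt(13))/314

Group as (sqrt(13) + sqrt(14)) + sqrt(17); multiply by (sqrt(13) + sqrt(14)) - sqrt(17), then rationalise the remaining surd.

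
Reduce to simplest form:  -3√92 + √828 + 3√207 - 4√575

-11*√23

3√92 = 6*√23; √828 = 6*√23; 3√207 = 9*√23; 4√575 = 20*√23
Combine: (-6 + 6 + 9 - 20)·√23 = -11*√23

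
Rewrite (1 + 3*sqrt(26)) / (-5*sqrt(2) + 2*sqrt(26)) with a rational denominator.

(5*sqrt(2) + 2*sqrt(26) + 30*sqrt(13) + 156)/54

Multiply numerator and denominator by 5*sqrt(2) + 2*sqrt(26).
Denominator becomes 54; numerator becomes 5*sqrt(2) + 2*sqrt(26) + 30*sqrt(13) + 156.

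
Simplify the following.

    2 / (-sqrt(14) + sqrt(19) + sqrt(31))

Group as (sqrt(19) + sqrt(31)) - sqrt(14); multiply by (sqrt(19) + sqrt(31)) + sqrt(14), then rationalise the remaining surd.

(-18*sqrt(14) + sqrt(31) + 13*sqrt(19) + sqrt(8246))/265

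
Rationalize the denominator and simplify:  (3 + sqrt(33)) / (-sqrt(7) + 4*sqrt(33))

Multiply numerator and denominator by sqrt(7) + 4*sqrt(33).
Denominator becomes 521; numerator becomes 3*sqrt(7) + sqrt(231) + 12*sqrt(33) + 132.

(3*sqrt(7) + sqrt(231) + 12*sqrt(33) + 132)/521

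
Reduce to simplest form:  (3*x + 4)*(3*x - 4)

(3*x)^2 - (4)^2 = 9*x^2 - 16.

9*x^2 - 16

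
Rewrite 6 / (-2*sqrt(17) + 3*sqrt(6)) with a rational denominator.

(-6*sqrt(17) - 9*sqrt(6))/7

Multiply numerator and denominator by 3*sqrt(6) + 2*sqrt(17).
Denominator becomes -14; numerator becomes 18*sqrt(6) + 12*sqrt(17).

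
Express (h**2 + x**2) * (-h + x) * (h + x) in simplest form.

-h**4 + x**4

Telescope via difference of squares: (x+h)(x-h) = -h**2 + x**2, then repeat with the next factor.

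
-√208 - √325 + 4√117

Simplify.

3*√13

√208 = 4*√13; √325 = 5*√13; 4√117 = 12*√13
Combine: (-4 - 5 + 12)·√13 = 3*√13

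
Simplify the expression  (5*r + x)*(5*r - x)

25*r^2 - x^2

Difference of squares with P = 5*r, Q = x.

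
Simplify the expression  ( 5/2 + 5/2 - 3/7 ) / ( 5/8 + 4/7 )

Numerator: 5/2 + 5/2 - 3/7 = 32/7
Denominator: 5/8 + 4/7 = 67/56
Divide: (32/7) · (56/67) = 256/67

256/67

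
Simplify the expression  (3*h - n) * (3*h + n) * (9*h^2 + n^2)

Telescope via difference of squares: ((3*h)+n)((3*h)-n) = 9*h^2 - n^2, then repeat with the next factor.

81*h^4 - n^4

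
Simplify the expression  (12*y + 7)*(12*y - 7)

Product of conjugates: (P+Q)(P-Q) = P**2 - Q**2.

144*y**2 - 49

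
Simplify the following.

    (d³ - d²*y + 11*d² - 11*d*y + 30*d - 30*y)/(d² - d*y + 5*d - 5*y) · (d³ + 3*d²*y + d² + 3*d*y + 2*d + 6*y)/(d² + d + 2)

d² + 3*d*y + 6*d + 18*y

Factor: d³ - d²*y + 11*d² - 11*d*y + 30*d - 30*y = (d + 6)·(d + 5)·(d - y);  d² - d*y + 5*d - 5*y = (d + 5)·(d - y);  d³ + 3*d²*y + d² + 3*d*y + 2*d + 6*y = (d² + d + 2)·(d + 3*y)
Cancel the common factors (d² + d + 2), (d - y), (d + 5).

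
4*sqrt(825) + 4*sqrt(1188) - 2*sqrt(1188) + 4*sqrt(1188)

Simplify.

56*sqrt(33)

4*sqrt(825) = 20*sqrt(33); 4*sqrt(1188) = 24*sqrt(33); 2*sqrt(1188) = 12*sqrt(33); 4*sqrt(1188) = 24*sqrt(33)
Combine: (20 + 24 - 12 + 24)·sqrt(33) = 56*sqrt(33)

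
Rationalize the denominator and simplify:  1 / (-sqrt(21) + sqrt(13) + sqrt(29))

(-21*sqrt(21) + 5*sqrt(29) + 37*sqrt(13) + 2*sqrt(7917))/1067

Group as (sqrt(13) + sqrt(29)) - sqrt(21); multiply by (sqrt(13) + sqrt(29)) + sqrt(21), then rationalise the remaining surd.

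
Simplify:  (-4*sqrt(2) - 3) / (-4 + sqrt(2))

(20 + 19*sqrt(2))/14

Multiply numerator and denominator by -4 - sqrt(2).
Denominator becomes 14; numerator becomes 20 + 19*sqrt(2).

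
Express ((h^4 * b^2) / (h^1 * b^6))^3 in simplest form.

h^9/b^12

Inside the bracket: h^3 * (b^-4)
Raise to the power 3: h^9 * (b^-12)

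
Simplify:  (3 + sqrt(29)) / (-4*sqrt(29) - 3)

(-107 - 9*sqrt(29))/455

Multiply numerator and denominator by -3 + 4*sqrt(29).
Denominator becomes -455; numerator becomes 9*sqrt(29) + 107.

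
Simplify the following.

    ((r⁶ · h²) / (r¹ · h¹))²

Inside the bracket: r⁵ · h¹
Raise to the power 2: r^10 · h²

h²*r^10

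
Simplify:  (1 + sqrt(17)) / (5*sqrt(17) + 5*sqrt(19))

Multiply numerator and denominator by -5*sqrt(19) + 5*sqrt(17).
Denominator becomes -50; numerator becomes -5*sqrt(323) - 5*sqrt(19) + 5*sqrt(17) + 85.

(-17 - sqrt(17) + sqrt(19) + sqrt(323))/10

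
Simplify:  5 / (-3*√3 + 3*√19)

Multiply numerator and denominator by 3*√3 + 3*√19.
Denominator becomes 144; numerator becomes 15*√3 + 15*√19.

(5*√3 + 5*√19)/48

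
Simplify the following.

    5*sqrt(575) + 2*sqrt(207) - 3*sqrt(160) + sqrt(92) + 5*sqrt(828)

5*sqrt(575) = 25*sqrt(23); 2*sqrt(207) = 6*sqrt(23); 3*sqrt(160) = 12*sqrt(10); sqrt(92) = 2*sqrt(23); 5*sqrt(828) = 30*sqrt(23)

-12*sqrt(10) + 63*sqrt(23)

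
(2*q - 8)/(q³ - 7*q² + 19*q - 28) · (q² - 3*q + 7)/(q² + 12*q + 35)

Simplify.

Factor: 2*q - 8 = 2·(q - 4);  q³ - 7*q² + 19*q - 28 = (q - 4)·(q² - 3*q + 7);  q² + 12*q + 35 = (q + 7)·(q + 5)
Cancel the common factors (q² - 3*q + 7), (q - 4).

2/(q² + 12*q + 35)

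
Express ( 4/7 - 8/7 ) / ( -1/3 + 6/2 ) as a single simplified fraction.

-3/14

Numerator: 4/7 - 8/7 = -4/7
Denominator: -1/3 + 6/2 = 8/3
Divide: (-4/7) · (3/8) = -3/14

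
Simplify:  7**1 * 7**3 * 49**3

7**1 = 7**1; 7**3 = 7**3; 49**3 = 7**6
Combine exponents: 7**10

7**10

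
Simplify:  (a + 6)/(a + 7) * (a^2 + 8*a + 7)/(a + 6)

Factor: a^2 + 8*a + 7 = (a + 7)*(a + 1)
Cancel the common factors (a + 6), (a + 7).

a + 1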